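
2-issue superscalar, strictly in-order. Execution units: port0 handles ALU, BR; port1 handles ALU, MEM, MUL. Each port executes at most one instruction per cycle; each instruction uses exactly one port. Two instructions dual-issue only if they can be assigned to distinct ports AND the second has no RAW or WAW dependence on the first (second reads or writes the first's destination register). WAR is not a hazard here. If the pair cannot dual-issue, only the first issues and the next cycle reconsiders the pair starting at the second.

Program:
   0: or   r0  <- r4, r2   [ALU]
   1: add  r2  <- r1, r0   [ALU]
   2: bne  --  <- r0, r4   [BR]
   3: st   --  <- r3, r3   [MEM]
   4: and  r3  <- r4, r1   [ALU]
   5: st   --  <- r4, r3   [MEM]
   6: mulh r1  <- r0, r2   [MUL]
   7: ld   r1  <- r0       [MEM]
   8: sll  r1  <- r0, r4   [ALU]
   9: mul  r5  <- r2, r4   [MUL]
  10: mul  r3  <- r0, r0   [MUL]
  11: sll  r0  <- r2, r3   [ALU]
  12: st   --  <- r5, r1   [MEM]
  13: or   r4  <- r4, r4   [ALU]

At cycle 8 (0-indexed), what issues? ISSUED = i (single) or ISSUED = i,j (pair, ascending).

t=0 i0:or ; RAW r0
t=1 i1+i2:add+bne ; 2-wide
t=2 i3+i4:st+and ; 2-wide
t=3 i5:st ; no-port MEM/MUL
t=4 i6:mulh ; no-port MUL/MEM
t=5 i7:ld ; WAW r1
t=6 i8+i9:sll+mul ; 2-wide
t=7 i10:mul ; RAW r3
t=8 i11+i12:sll+st ; 2-wide
t=9 i13:or ; tail

ISSUED = 11,12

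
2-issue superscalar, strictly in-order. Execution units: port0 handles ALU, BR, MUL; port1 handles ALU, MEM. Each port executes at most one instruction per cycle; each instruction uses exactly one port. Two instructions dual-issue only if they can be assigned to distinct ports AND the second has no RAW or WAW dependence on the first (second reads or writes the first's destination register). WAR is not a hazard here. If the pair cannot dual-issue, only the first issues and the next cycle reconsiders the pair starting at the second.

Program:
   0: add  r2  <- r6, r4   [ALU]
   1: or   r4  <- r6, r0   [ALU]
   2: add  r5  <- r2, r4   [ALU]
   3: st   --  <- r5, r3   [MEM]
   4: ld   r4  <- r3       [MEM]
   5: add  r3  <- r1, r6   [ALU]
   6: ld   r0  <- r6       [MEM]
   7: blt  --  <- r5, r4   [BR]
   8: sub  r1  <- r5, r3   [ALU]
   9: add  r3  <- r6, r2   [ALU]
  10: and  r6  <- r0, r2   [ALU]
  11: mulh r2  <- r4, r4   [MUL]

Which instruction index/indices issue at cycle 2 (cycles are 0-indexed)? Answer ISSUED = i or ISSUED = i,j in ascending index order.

  cy0 -> i0/i1 (add/or) dual
  cy1 -> i2 (add) RAW r5
  cy2 -> i3 (st) no-port MEM/MEM
  cy3 -> i4/i5 (ld/add) dual
  cy4 -> i6/i7 (ld/blt) dual
  cy5 -> i8/i9 (sub/add) dual
  cy6 -> i10/i11 (and/mulh) dual

ISSUED = 3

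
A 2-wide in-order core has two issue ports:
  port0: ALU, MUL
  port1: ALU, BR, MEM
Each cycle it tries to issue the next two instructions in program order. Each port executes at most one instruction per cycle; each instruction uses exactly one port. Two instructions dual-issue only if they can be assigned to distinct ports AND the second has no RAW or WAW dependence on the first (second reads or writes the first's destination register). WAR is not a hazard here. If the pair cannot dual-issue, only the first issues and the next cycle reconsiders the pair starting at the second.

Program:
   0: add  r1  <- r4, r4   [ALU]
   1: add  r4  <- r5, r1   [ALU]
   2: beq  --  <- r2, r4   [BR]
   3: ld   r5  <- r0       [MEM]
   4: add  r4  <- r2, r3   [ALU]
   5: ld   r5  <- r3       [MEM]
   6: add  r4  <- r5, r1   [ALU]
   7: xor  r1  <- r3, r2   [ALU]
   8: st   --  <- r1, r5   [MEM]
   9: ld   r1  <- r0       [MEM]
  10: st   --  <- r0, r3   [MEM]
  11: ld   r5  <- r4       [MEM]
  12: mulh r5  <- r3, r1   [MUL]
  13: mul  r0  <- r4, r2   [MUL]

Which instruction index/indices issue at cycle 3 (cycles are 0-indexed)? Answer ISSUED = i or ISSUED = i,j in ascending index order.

ISSUED = 3,4

  cy0 -> i0 (add.ALU) RAW r1
  cy1 -> i1 (add.ALU) RAW r4
  cy2 -> i2 (beq.BR) no-port BR/MEM
  cy3 -> i3/i4 (ld.MEM add.ALU) 2-wide
  cy4 -> i5 (ld.MEM) RAW r5
  cy5 -> i6/i7 (add.ALU xor.ALU) 2-wide
  cy6 -> i8 (st.MEM) no-port MEM/MEM
  cy7 -> i9 (ld.MEM) no-port MEM/MEM
  cy8 -> i10 (st.MEM) no-port MEM/MEM
  cy9 -> i11 (ld.MEM) WAW r5
  cy10 -> i12 (mulh.MUL) no-port MUL/MUL
  cy11 -> i13 (mul.MUL) tail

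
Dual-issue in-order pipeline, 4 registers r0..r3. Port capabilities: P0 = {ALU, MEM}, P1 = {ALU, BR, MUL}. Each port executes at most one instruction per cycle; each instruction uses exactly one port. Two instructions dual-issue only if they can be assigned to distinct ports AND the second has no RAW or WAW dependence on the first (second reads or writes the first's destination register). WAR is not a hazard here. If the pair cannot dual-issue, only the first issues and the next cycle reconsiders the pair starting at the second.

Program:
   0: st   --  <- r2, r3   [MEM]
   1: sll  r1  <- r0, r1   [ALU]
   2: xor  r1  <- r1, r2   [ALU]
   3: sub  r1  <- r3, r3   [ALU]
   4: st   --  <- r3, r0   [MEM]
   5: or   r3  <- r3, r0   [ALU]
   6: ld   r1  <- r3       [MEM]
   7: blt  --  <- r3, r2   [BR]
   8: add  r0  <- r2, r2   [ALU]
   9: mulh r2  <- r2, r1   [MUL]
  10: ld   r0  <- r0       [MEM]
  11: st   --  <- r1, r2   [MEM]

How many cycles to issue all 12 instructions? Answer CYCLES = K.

[0] i0&i1  st.MEM/sll.ALU  -- dual
[1] i2  xor.ALU  -- WAW r1
[2] i3&i4  sub.ALU/st.MEM  -- dual
[3] i5  or.ALU  -- RAW r3
[4] i6&i7  ld.MEM/blt.BR  -- dual
[5] i8&i9  add.ALU/mulh.MUL  -- dual
[6] i10  ld.MEM  -- no-port MEM/MEM
[7] i11  st.MEM  -- tail

CYCLES = 8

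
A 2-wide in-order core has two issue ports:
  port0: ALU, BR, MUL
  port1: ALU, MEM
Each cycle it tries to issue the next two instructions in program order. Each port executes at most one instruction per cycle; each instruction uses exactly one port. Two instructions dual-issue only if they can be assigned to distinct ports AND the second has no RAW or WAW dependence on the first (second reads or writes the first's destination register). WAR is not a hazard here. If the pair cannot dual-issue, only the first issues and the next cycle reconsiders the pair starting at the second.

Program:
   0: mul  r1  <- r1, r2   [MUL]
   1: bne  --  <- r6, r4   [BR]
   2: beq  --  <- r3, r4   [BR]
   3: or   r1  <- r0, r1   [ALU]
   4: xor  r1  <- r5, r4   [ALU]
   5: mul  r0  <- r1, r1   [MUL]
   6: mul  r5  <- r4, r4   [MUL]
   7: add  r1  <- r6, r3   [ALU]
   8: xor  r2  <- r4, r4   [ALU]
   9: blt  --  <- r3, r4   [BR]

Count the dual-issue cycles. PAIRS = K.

PAIRS = 3

  cy0 -> i0 (mul.MUL) no-port MUL/BR
  cy1 -> i1 (bne.BR) no-port BR/BR
  cy2 -> i2+i3 (beq.BR;or.ALU) 2-wide
  cy3 -> i4 (xor.ALU) RAW r1
  cy4 -> i5 (mul.MUL) no-port MUL/MUL
  cy5 -> i6+i7 (mul.MUL;add.ALU) 2-wide
  cy6 -> i8+i9 (xor.ALU;blt.BR) 2-wide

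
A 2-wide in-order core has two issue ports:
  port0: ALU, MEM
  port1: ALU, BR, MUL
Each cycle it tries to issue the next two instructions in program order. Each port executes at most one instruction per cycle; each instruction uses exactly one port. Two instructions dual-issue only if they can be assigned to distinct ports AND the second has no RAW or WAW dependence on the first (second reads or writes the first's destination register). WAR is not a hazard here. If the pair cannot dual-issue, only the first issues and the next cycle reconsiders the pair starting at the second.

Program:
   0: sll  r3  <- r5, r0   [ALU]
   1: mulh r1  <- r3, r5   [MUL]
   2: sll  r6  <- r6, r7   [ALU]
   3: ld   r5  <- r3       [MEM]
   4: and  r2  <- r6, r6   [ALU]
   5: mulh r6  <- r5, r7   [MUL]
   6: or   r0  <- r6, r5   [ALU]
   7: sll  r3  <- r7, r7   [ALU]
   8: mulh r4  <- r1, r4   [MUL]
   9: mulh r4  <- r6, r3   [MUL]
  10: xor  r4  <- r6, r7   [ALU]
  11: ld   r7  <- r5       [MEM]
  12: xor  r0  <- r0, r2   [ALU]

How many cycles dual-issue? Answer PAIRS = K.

PAIRS = 4

0. sll @i0  | RAW r3
1. mulh sll @i1&i2  | dual
2. ld and @i3&i4  | dual
3. mulh @i5  | RAW r6
4. or sll @i6&i7  | dual
5. mulh @i8  | no-port MUL/MUL
6. mulh @i9  | WAW r4
7. xor ld @i10&i11  | dual
8. xor @i12  | tail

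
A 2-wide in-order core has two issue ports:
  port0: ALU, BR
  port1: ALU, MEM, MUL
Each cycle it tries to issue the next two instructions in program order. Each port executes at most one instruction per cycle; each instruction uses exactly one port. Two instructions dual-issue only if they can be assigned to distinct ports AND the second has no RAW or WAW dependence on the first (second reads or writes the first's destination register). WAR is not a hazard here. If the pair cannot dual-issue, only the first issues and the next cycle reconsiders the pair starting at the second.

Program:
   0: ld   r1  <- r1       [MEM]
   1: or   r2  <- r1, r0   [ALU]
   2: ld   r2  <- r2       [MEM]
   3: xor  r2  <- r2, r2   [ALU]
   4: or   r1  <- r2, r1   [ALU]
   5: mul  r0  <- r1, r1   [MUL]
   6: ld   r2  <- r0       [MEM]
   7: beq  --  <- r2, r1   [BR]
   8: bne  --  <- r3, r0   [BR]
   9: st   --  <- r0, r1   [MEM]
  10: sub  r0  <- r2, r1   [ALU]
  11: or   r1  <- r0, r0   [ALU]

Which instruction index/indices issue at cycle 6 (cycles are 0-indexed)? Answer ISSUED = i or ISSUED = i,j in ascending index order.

ISSUED = 6

#0 head=0: ld.MEM i0 RAW r1
#1 head=1: or.ALU i1 RAW+WAW r2
#2 head=2: ld.MEM i2 RAW+WAW r2
#3 head=3: xor.ALU i3 RAW r2
#4 head=4: or.ALU i4 RAW r1
#5 head=5: mul.MUL i5 no-port MUL/MEM
#6 head=6: ld.MEM i6 RAW r2
#7 head=7: beq.BR i7 no-port BR/BR
#8 head=8: bne.BR;st.MEM i8/i9 dual
#9 head=10: sub.ALU i10 RAW r0
#10 head=11: or.ALU i11 tail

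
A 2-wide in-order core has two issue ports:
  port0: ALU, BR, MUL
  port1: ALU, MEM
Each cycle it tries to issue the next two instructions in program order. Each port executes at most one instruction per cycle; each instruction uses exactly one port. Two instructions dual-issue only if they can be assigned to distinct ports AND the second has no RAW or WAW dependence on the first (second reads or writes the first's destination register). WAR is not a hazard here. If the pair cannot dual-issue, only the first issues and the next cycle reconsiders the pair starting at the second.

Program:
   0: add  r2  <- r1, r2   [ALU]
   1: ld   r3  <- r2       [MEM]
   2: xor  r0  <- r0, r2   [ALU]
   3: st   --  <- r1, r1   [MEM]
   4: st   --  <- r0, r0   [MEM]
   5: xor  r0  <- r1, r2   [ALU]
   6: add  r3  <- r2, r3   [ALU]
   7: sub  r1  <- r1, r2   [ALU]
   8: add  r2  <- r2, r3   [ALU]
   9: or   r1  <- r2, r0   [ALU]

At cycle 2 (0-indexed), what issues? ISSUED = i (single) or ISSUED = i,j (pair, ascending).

ISSUED = 3

  cy0 -> i0 (add) RAW r2
  cy1 -> i1+i2 (ld+xor) pair
  cy2 -> i3 (st) no-port MEM/MEM
  cy3 -> i4+i5 (st+xor) pair
  cy4 -> i6+i7 (add+sub) pair
  cy5 -> i8 (add) RAW r2
  cy6 -> i9 (or) tail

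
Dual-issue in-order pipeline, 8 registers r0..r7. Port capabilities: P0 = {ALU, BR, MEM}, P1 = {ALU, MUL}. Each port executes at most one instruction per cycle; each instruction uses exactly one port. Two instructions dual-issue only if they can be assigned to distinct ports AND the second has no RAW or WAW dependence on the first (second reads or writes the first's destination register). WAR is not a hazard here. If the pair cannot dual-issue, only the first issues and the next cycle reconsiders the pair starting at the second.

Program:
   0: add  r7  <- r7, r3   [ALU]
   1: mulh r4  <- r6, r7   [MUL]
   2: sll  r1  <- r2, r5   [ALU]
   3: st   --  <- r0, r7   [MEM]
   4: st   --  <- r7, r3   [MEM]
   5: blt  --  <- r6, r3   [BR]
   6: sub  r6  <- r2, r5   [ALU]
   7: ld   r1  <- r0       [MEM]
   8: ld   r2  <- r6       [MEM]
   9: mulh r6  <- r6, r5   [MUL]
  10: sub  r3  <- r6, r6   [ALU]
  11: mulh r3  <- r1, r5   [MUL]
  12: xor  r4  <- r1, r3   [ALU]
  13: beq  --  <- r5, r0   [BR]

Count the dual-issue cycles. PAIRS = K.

PAIRS = 4

c0: i0 add  RAW r7
c1: i1&i2 mulh;sll  pair
c2: i3 st  no-port MEM/MEM
c3: i4 st  no-port MEM/BR
c4: i5&i6 blt;sub  pair
c5: i7 ld  no-port MEM/MEM
c6: i8&i9 ld;mulh  pair
c7: i10 sub  WAW r3
c8: i11 mulh  RAW r3
c9: i12&i13 xor;beq  pair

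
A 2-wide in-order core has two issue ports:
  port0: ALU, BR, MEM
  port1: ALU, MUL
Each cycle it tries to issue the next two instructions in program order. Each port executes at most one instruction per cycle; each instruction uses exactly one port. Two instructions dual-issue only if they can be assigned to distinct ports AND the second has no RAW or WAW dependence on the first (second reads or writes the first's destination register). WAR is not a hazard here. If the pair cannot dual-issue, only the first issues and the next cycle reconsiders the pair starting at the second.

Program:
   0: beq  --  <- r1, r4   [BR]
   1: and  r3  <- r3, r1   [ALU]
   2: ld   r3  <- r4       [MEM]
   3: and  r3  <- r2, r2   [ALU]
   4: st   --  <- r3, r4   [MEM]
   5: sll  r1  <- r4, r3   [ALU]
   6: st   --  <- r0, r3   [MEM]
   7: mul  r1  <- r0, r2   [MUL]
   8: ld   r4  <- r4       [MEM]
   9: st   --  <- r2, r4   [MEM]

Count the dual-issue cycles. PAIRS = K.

PAIRS = 3

c0: i0/i1 beq;and  dual
c1: i2 ld  WAW r3
c2: i3 and  RAW r3
c3: i4/i5 st;sll  dual
c4: i6/i7 st;mul  dual
c5: i8 ld  no-port MEM/MEM
c6: i9 st  tail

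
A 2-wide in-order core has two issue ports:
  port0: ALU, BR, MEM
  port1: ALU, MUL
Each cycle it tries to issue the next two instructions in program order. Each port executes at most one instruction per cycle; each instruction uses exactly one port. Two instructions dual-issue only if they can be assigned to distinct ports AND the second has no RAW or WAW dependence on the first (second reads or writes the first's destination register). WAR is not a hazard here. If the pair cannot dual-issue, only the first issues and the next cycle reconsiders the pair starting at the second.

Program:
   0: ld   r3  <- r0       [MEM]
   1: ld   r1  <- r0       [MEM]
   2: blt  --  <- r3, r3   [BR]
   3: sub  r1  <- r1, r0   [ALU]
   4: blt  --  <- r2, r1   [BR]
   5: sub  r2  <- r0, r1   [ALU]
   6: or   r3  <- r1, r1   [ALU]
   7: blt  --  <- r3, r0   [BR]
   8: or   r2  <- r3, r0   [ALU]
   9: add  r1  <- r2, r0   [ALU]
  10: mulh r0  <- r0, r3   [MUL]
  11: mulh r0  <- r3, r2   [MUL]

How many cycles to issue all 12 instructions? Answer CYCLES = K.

c0: i0 ld.MEM  no-port MEM/MEM
c1: i1 ld.MEM  no-port MEM/BR
c2: i2,i3 blt.BR sub.ALU  pair
c3: i4,i5 blt.BR sub.ALU  pair
c4: i6 or.ALU  RAW r3
c5: i7,i8 blt.BR or.ALU  pair
c6: i9,i10 add.ALU mulh.MUL  pair
c7: i11 mulh.MUL  tail

CYCLES = 8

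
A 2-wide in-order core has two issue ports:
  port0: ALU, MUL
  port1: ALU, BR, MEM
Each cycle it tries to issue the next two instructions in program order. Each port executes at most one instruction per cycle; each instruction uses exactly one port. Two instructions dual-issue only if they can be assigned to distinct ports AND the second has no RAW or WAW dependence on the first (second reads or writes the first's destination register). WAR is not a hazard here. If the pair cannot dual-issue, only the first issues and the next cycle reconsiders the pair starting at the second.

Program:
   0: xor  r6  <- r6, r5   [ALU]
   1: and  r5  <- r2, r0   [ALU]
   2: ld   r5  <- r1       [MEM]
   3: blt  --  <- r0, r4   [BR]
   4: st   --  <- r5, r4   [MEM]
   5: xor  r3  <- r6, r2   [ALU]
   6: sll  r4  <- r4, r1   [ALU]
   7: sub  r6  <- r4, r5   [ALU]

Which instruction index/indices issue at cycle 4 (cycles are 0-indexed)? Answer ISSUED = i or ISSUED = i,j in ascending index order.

ISSUED = 6

[0] i0+i1  xor+and  -- dual
[1] i2  ld  -- no-port MEM/BR
[2] i3  blt  -- no-port BR/MEM
[3] i4+i5  st+xor  -- dual
[4] i6  sll  -- RAW r4
[5] i7  sub  -- tail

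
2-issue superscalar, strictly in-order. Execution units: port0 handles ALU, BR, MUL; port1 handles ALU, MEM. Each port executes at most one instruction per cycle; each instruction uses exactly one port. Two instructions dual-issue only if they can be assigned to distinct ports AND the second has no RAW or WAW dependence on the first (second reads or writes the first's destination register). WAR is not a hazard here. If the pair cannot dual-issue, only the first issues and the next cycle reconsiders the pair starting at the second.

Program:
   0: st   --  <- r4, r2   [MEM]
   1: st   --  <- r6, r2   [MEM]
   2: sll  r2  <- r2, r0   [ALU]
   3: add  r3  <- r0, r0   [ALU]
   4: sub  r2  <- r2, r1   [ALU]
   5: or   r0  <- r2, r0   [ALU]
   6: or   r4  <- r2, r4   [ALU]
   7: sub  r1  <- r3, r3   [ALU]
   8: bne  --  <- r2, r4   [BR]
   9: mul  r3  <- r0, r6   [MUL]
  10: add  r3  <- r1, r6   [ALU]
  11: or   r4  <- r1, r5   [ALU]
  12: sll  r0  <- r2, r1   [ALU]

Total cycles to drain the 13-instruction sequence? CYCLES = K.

CYCLES = 8

t=0 i0:st ; no-port MEM/MEM
t=1 i1+i2:st+sll ; 2-wide
t=2 i3+i4:add+sub ; 2-wide
t=3 i5+i6:or+or ; 2-wide
t=4 i7+i8:sub+bne ; 2-wide
t=5 i9:mul ; WAW r3
t=6 i10+i11:add+or ; 2-wide
t=7 i12:sll ; tail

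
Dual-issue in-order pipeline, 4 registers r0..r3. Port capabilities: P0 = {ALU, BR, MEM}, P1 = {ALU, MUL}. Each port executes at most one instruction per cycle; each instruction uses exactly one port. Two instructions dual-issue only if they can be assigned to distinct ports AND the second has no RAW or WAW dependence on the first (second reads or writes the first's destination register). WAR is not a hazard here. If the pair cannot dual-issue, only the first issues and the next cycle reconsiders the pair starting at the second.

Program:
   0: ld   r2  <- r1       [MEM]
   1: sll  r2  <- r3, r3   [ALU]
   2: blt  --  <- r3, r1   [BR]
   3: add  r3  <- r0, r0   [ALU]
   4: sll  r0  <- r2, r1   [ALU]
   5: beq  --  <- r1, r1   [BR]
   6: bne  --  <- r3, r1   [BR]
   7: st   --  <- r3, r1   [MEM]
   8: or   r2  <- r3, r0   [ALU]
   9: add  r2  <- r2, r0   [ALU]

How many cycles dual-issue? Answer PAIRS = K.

0. ld @i0  | WAW r2
1. sll+blt @i1&i2  | dual
2. add+sll @i3&i4  | dual
3. beq @i5  | no-port BR/BR
4. bne @i6  | no-port BR/MEM
5. st+or @i7&i8  | dual
6. add @i9  | tail

PAIRS = 3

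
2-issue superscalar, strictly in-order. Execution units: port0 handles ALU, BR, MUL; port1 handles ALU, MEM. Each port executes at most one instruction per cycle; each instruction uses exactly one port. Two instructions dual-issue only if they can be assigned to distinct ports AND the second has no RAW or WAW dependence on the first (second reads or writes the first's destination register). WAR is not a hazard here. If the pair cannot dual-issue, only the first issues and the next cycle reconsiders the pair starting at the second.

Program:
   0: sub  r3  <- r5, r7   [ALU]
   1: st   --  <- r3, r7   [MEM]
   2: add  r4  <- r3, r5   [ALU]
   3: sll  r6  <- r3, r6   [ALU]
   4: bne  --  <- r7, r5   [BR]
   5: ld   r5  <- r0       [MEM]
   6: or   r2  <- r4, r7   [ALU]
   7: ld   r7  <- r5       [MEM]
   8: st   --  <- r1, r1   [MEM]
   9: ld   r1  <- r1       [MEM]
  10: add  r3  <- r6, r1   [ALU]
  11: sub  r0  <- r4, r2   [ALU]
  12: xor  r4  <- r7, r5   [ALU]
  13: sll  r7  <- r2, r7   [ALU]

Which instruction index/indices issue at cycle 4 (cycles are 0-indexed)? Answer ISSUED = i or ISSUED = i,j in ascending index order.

ISSUED = 7

0. sub @i0  | RAW r3
1. st;add @i1&i2  | 2-wide
2. sll;bne @i3&i4  | 2-wide
3. ld;or @i5&i6  | 2-wide
4. ld @i7  | no-port MEM/MEM
5. st @i8  | no-port MEM/MEM
6. ld @i9  | RAW r1
7. add;sub @i10&i11  | 2-wide
8. xor;sll @i12&i13  | 2-wide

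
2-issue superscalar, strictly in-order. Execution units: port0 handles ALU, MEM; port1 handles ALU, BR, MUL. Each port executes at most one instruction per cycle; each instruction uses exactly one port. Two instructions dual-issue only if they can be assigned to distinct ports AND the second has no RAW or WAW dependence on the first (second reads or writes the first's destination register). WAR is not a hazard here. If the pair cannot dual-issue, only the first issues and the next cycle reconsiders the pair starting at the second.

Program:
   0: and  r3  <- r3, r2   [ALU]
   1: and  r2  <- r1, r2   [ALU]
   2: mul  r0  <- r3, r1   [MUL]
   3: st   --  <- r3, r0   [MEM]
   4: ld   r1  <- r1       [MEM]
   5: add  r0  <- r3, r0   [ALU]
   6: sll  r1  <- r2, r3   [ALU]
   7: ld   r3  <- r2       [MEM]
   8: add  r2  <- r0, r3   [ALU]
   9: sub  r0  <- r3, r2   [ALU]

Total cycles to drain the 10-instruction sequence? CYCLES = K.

t=0 i0/i1:and.ALU+and.ALU ; dual
t=1 i2:mul.MUL ; RAW r0
t=2 i3:st.MEM ; no-port MEM/MEM
t=3 i4/i5:ld.MEM+add.ALU ; dual
t=4 i6/i7:sll.ALU+ld.MEM ; dual
t=5 i8:add.ALU ; RAW r2
t=6 i9:sub.ALU ; tail

CYCLES = 7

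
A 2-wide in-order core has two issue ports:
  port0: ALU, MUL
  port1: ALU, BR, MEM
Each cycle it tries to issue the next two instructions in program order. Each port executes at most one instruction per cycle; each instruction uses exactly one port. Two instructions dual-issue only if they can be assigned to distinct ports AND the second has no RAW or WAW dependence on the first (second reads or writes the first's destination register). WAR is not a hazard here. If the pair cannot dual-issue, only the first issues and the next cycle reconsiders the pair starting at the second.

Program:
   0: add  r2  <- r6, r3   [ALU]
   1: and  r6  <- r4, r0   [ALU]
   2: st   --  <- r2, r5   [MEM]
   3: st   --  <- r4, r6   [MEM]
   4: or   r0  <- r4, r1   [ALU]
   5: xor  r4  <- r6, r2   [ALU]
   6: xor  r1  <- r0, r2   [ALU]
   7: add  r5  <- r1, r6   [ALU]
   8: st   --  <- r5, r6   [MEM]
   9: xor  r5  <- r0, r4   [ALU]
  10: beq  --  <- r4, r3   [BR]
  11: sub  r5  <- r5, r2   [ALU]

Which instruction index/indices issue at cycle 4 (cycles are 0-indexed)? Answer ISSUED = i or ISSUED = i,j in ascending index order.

ISSUED = 7

c0: i0,i1 add and  pair
c1: i2 st  no-port MEM/MEM
c2: i3,i4 st or  pair
c3: i5,i6 xor xor  pair
c4: i7 add  RAW r5
c5: i8,i9 st xor  pair
c6: i10,i11 beq sub  pair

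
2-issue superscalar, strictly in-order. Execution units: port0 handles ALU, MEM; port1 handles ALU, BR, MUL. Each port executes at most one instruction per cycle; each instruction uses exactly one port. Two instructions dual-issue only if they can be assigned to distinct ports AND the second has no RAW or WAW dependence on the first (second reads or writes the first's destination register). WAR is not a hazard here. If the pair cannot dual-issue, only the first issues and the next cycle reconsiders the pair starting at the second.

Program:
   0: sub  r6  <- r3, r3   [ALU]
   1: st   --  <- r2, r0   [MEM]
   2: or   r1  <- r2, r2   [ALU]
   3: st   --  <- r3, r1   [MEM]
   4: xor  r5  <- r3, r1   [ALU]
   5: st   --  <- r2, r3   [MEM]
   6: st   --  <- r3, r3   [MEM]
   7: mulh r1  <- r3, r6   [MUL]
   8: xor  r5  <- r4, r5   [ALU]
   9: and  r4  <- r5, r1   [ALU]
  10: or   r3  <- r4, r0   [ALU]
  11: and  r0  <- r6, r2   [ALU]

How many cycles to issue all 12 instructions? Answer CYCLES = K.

CYCLES = 8

  cy0 -> i0+i1 (sub;st) dual
  cy1 -> i2 (or) RAW r1
  cy2 -> i3+i4 (st;xor) dual
  cy3 -> i5 (st) no-port MEM/MEM
  cy4 -> i6+i7 (st;mulh) dual
  cy5 -> i8 (xor) RAW r5
  cy6 -> i9 (and) RAW r4
  cy7 -> i10+i11 (or;and) dual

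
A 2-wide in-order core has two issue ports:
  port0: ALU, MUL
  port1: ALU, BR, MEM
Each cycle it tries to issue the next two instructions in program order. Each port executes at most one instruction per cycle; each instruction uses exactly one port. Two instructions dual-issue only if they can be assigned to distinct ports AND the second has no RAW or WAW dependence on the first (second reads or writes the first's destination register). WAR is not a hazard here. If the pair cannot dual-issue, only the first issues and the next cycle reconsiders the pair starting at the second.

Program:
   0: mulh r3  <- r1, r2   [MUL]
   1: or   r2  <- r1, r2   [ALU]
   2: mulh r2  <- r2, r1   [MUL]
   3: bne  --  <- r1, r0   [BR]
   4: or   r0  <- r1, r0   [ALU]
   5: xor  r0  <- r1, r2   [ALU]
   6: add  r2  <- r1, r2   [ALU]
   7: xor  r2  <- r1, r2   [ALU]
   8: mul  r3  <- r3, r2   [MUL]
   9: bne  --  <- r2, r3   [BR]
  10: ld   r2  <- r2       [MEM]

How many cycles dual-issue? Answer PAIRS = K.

c0: i0+i1 mulh.MUL or.ALU  pair
c1: i2+i3 mulh.MUL bne.BR  pair
c2: i4 or.ALU  WAW r0
c3: i5+i6 xor.ALU add.ALU  pair
c4: i7 xor.ALU  RAW r2
c5: i8 mul.MUL  RAW r3
c6: i9 bne.BR  no-port BR/MEM
c7: i10 ld.MEM  tail

PAIRS = 3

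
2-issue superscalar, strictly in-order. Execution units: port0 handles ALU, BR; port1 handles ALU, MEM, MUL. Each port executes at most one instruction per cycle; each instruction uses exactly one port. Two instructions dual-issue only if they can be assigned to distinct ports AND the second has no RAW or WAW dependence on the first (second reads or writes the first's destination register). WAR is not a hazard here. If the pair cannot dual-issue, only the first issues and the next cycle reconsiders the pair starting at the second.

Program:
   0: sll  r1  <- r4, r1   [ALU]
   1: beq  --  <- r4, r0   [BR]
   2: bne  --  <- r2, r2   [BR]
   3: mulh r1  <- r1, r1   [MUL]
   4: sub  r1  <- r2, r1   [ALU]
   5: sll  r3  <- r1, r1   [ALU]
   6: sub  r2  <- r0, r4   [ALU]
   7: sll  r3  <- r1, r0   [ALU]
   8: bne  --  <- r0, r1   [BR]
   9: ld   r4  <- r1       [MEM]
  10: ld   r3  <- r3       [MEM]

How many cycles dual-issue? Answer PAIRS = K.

t=0 i0/i1:sll/beq ; dual
t=1 i2/i3:bne/mulh ; dual
t=2 i4:sub ; RAW r1
t=3 i5/i6:sll/sub ; dual
t=4 i7/i8:sll/bne ; dual
t=5 i9:ld ; no-port MEM/MEM
t=6 i10:ld ; tail

PAIRS = 4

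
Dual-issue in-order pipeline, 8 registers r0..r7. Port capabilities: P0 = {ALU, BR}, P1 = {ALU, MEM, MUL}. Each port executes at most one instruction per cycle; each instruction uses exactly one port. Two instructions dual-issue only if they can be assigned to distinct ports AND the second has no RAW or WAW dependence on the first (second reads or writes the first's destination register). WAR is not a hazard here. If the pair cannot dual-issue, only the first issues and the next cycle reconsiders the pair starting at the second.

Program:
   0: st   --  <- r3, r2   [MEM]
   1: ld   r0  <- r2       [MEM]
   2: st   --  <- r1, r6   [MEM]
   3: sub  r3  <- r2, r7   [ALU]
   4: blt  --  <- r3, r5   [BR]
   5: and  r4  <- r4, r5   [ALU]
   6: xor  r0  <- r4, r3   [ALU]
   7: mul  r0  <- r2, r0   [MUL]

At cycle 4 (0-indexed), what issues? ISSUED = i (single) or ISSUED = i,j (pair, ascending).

0. st.MEM @i0  | no-port MEM/MEM
1. ld.MEM @i1  | no-port MEM/MEM
2. st.MEM;sub.ALU @i2/i3  | pair
3. blt.BR;and.ALU @i4/i5  | pair
4. xor.ALU @i6  | RAW+WAW r0
5. mul.MUL @i7  | tail

ISSUED = 6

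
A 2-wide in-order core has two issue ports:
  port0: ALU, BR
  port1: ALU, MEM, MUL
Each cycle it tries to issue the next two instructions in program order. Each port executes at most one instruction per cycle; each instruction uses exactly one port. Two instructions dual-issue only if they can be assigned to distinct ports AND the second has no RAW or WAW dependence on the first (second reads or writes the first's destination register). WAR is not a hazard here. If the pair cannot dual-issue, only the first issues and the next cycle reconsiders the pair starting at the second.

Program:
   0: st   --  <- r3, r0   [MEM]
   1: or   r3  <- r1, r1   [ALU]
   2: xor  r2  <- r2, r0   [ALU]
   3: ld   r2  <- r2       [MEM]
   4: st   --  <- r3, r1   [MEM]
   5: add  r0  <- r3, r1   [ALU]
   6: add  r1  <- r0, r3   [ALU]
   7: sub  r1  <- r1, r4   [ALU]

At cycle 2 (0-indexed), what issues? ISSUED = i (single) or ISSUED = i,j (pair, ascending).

ISSUED = 3

0. st.MEM+or.ALU @i0,i1  | dual
1. xor.ALU @i2  | RAW+WAW r2
2. ld.MEM @i3  | no-port MEM/MEM
3. st.MEM+add.ALU @i4,i5  | dual
4. add.ALU @i6  | RAW+WAW r1
5. sub.ALU @i7  | tail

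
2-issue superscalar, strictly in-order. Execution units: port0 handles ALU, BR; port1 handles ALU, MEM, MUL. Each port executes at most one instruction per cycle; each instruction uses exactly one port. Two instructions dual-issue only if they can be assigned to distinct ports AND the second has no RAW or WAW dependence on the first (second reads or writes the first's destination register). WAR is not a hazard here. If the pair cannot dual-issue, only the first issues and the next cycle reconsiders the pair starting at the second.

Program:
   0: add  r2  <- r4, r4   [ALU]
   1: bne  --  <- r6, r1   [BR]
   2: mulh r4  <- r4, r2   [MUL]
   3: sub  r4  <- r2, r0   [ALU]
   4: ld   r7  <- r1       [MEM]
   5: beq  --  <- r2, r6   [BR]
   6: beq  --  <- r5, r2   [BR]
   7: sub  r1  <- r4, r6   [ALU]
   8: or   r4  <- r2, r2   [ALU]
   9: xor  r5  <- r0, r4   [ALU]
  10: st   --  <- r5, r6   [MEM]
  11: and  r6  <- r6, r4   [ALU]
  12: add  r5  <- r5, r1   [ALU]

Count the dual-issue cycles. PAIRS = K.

0. add.ALU/bne.BR @i0&i1  | 2-wide
1. mulh.MUL @i2  | WAW r4
2. sub.ALU/ld.MEM @i3&i4  | 2-wide
3. beq.BR @i5  | no-port BR/BR
4. beq.BR/sub.ALU @i6&i7  | 2-wide
5. or.ALU @i8  | RAW r4
6. xor.ALU @i9  | RAW r5
7. st.MEM/and.ALU @i10&i11  | 2-wide
8. add.ALU @i12  | tail

PAIRS = 4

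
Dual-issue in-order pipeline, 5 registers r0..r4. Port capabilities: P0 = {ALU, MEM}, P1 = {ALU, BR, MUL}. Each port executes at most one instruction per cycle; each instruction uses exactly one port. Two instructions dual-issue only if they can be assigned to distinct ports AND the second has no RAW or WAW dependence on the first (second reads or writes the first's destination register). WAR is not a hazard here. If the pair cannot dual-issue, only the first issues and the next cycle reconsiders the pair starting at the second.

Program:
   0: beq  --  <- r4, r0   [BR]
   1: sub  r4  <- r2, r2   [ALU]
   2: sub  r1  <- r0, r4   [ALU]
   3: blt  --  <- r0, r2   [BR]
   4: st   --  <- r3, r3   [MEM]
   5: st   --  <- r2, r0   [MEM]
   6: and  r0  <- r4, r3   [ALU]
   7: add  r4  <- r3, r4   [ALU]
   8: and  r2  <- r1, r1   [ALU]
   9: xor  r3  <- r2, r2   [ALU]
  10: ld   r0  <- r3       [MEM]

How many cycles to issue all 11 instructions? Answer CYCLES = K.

0. beq/sub @i0&i1  | dual
1. sub/blt @i2&i3  | dual
2. st @i4  | no-port MEM/MEM
3. st/and @i5&i6  | dual
4. add/and @i7&i8  | dual
5. xor @i9  | RAW r3
6. ld @i10  | tail

CYCLES = 7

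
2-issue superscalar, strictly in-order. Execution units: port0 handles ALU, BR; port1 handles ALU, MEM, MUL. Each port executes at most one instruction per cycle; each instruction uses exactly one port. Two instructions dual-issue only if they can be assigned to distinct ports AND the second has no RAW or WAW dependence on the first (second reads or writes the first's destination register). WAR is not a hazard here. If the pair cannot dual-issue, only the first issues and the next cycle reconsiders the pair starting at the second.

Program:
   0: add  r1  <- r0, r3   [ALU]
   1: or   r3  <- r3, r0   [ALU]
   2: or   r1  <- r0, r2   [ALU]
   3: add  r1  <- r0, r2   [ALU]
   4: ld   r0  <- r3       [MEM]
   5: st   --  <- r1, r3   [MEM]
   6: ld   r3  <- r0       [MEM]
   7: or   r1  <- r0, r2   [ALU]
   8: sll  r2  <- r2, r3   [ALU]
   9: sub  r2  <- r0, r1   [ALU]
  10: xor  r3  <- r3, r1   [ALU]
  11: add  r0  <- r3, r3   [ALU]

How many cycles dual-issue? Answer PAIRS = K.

PAIRS = 4

c0: i0/i1 add.ALU+or.ALU  2-wide
c1: i2 or.ALU  WAW r1
c2: i3/i4 add.ALU+ld.MEM  2-wide
c3: i5 st.MEM  no-port MEM/MEM
c4: i6/i7 ld.MEM+or.ALU  2-wide
c5: i8 sll.ALU  WAW r2
c6: i9/i10 sub.ALU+xor.ALU  2-wide
c7: i11 add.ALU  tail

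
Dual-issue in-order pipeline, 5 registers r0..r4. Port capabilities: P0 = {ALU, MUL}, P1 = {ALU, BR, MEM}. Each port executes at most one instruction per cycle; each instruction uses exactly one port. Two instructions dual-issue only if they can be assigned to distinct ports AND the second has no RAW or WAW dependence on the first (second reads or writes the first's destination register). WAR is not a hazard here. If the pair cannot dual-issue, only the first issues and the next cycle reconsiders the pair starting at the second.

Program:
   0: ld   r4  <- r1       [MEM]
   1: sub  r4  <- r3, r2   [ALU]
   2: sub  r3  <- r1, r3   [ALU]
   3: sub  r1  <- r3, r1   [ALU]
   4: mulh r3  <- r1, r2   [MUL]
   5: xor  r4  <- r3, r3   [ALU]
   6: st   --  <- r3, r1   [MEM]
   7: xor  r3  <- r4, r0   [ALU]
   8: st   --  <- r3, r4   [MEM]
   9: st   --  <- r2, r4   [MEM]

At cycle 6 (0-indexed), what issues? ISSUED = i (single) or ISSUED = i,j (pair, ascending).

ISSUED = 8

#0 head=0: ld i0 WAW r4
#1 head=1: sub sub i1&i2 dual
#2 head=3: sub i3 RAW r1
#3 head=4: mulh i4 RAW r3
#4 head=5: xor st i5&i6 dual
#5 head=7: xor i7 RAW r3
#6 head=8: st i8 no-port MEM/MEM
#7 head=9: st i9 tail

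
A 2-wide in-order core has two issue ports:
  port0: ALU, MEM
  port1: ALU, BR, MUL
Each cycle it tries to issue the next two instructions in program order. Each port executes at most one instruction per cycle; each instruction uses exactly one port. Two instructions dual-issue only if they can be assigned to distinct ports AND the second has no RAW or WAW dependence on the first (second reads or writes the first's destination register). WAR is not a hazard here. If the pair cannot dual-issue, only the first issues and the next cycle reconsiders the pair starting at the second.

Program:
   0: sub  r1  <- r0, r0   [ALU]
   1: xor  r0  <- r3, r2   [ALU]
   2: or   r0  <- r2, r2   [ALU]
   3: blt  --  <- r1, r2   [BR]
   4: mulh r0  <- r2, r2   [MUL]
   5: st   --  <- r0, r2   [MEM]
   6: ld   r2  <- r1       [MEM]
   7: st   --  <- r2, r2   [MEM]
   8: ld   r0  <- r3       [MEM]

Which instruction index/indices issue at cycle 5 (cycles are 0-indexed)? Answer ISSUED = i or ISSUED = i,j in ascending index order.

t=0 i0+i1:sub.ALU/xor.ALU ; pair
t=1 i2+i3:or.ALU/blt.BR ; pair
t=2 i4:mulh.MUL ; RAW r0
t=3 i5:st.MEM ; no-port MEM/MEM
t=4 i6:ld.MEM ; no-port MEM/MEM
t=5 i7:st.MEM ; no-port MEM/MEM
t=6 i8:ld.MEM ; tail

ISSUED = 7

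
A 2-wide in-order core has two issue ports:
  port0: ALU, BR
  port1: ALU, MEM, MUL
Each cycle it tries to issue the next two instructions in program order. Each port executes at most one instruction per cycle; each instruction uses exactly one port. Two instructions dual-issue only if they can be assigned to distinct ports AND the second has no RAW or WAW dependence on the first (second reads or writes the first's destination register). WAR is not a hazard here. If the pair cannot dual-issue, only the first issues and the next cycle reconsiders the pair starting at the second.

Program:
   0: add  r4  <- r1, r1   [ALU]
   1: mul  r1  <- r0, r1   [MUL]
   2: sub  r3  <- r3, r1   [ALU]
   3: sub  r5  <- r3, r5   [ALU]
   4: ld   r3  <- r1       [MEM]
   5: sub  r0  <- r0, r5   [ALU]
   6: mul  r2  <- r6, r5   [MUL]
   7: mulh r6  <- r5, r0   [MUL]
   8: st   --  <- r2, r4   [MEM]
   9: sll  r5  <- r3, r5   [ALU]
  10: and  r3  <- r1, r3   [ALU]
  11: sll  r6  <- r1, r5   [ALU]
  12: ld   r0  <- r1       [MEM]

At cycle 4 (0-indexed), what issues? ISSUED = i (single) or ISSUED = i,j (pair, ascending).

[0] i0/i1  add.ALU+mul.MUL  -- 2-wide
[1] i2  sub.ALU  -- RAW r3
[2] i3/i4  sub.ALU+ld.MEM  -- 2-wide
[3] i5/i6  sub.ALU+mul.MUL  -- 2-wide
[4] i7  mulh.MUL  -- no-port MUL/MEM
[5] i8/i9  st.MEM+sll.ALU  -- 2-wide
[6] i10/i11  and.ALU+sll.ALU  -- 2-wide
[7] i12  ld.MEM  -- tail

ISSUED = 7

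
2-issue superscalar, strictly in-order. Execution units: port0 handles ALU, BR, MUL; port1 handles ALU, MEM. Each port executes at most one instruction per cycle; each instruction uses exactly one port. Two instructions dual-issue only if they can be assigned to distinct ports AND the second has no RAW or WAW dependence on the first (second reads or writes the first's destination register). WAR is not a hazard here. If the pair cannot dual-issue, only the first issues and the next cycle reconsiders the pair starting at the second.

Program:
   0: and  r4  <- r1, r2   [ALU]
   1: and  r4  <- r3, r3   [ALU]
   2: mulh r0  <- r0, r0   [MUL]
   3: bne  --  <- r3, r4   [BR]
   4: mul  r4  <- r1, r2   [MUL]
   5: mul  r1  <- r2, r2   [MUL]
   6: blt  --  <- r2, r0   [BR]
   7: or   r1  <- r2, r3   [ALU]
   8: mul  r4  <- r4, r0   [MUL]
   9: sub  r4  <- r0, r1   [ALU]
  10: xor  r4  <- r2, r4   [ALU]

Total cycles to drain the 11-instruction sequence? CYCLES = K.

CYCLES = 9

#0 head=0: and.ALU i0 WAW r4
#1 head=1: and.ALU/mulh.MUL i1+i2 2-wide
#2 head=3: bne.BR i3 no-port BR/MUL
#3 head=4: mul.MUL i4 no-port MUL/MUL
#4 head=5: mul.MUL i5 no-port MUL/BR
#5 head=6: blt.BR/or.ALU i6+i7 2-wide
#6 head=8: mul.MUL i8 WAW r4
#7 head=9: sub.ALU i9 RAW+WAW r4
#8 head=10: xor.ALU i10 tail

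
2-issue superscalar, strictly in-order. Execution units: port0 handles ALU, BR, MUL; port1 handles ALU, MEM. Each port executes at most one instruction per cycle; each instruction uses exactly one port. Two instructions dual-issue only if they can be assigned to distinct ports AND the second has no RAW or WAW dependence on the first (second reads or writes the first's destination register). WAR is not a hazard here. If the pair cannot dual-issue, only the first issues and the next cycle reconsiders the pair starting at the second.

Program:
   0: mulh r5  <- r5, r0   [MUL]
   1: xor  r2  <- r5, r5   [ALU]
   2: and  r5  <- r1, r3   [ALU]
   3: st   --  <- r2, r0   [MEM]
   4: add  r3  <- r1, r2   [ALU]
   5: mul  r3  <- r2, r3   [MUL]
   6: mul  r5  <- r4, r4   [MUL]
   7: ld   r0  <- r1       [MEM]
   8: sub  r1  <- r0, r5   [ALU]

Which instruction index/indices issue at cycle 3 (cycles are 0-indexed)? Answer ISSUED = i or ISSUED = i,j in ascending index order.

ISSUED = 5

c0: i0 mulh  RAW r5
c1: i1,i2 xor/and  2-wide
c2: i3,i4 st/add  2-wide
c3: i5 mul  no-port MUL/MUL
c4: i6,i7 mul/ld  2-wide
c5: i8 sub  tail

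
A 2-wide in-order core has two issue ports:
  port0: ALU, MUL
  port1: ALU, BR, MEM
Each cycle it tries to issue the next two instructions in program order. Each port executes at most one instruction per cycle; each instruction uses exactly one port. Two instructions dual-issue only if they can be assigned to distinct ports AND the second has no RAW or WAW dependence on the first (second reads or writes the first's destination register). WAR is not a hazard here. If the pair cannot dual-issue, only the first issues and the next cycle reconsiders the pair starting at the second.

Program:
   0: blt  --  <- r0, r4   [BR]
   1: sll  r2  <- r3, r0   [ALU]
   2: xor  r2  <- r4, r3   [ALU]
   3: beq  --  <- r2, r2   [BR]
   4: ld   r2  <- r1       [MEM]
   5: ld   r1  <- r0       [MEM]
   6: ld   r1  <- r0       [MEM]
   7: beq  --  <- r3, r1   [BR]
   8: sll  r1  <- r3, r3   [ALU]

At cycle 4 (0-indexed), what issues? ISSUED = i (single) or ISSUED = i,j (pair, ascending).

[0] i0,i1  blt/sll  -- dual
[1] i2  xor  -- RAW r2
[2] i3  beq  -- no-port BR/MEM
[3] i4  ld  -- no-port MEM/MEM
[4] i5  ld  -- no-port MEM/MEM
[5] i6  ld  -- no-port MEM/BR
[6] i7,i8  beq/sll  -- dual

ISSUED = 5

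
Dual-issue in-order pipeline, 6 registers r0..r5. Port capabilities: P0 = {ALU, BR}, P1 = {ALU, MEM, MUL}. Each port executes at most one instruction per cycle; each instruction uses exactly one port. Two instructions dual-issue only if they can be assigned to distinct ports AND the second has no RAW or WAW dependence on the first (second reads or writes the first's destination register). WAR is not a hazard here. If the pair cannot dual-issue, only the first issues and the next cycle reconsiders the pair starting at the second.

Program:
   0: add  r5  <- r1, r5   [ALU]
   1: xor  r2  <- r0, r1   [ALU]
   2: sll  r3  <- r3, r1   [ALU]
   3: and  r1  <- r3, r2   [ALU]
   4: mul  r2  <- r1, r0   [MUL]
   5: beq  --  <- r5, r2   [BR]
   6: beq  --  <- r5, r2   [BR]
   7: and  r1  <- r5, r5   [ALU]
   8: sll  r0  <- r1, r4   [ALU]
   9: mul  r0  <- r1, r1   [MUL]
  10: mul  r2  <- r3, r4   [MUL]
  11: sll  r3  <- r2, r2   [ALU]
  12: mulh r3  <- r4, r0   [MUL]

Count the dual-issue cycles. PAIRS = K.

c0: i0+i1 add.ALU+xor.ALU  pair
c1: i2 sll.ALU  RAW r3
c2: i3 and.ALU  RAW r1
c3: i4 mul.MUL  RAW r2
c4: i5 beq.BR  no-port BR/BR
c5: i6+i7 beq.BR+and.ALU  pair
c6: i8 sll.ALU  WAW r0
c7: i9 mul.MUL  no-port MUL/MUL
c8: i10 mul.MUL  RAW r2
c9: i11 sll.ALU  WAW r3
c10: i12 mulh.MUL  tail

PAIRS = 2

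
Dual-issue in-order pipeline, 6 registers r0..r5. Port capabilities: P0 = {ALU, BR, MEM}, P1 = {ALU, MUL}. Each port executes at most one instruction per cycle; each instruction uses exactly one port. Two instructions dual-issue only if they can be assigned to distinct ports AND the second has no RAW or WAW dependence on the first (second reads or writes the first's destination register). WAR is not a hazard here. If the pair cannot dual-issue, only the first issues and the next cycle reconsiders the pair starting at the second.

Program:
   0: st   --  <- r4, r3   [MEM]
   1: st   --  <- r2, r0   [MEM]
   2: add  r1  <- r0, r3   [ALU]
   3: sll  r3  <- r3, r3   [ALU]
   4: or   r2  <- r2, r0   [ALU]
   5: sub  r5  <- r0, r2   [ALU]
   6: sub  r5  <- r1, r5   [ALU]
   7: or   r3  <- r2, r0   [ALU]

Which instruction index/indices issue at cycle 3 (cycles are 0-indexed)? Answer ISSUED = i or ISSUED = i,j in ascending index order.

c0: i0 st.MEM  no-port MEM/MEM
c1: i1,i2 st.MEM add.ALU  dual
c2: i3,i4 sll.ALU or.ALU  dual
c3: i5 sub.ALU  RAW+WAW r5
c4: i6,i7 sub.ALU or.ALU  dual

ISSUED = 5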